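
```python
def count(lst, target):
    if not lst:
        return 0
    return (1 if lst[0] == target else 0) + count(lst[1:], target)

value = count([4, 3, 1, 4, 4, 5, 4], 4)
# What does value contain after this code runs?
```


count([4, 3, 1, 4, 4, 5, 4], 4)
lst[0]=4 == 4: 1 + count([3, 1, 4, 4, 5, 4], 4)
lst[0]=3 != 4: 0 + count([1, 4, 4, 5, 4], 4)
lst[0]=1 != 4: 0 + count([4, 4, 5, 4], 4)
lst[0]=4 == 4: 1 + count([4, 5, 4], 4)
lst[0]=4 == 4: 1 + count([5, 4], 4)
lst[0]=5 != 4: 0 + count([4], 4)
lst[0]=4 == 4: 1 + count([], 4)
= 4


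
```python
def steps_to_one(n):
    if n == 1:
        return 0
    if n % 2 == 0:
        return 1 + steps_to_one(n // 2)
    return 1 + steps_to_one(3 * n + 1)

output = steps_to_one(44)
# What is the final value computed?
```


steps_to_one(44)
44 is even -> steps_to_one(22)
22 is even -> steps_to_one(11)
11 is odd -> 3*11+1 = 34 -> steps_to_one(34)
34 is even -> steps_to_one(17)
17 is odd -> 3*17+1 = 52 -> steps_to_one(52)
52 is even -> steps_to_one(26)
26 is even -> steps_to_one(13)
13 is odd -> 3*13+1 = 40 -> steps_to_one(40)
40 is even -> steps_to_one(20)
20 is even -> steps_to_one(10)
10 is even -> steps_to_one(5)
5 is odd -> 3*5+1 = 16 -> steps_to_one(16)
16 is even -> steps_to_one(8)
8 is even -> steps_to_one(4)
4 is even -> steps_to_one(2)
2 is even -> steps_to_one(1)
Reached 1 after 16 steps
= 16


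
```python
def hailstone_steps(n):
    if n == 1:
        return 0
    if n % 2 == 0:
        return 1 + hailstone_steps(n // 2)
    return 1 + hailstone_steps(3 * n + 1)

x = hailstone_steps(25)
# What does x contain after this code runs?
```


hailstone_steps(25)
25 is odd -> 3*25+1 = 76 -> hailstone_steps(76)
76 is even -> hailstone_steps(38)
38 is even -> hailstone_steps(19)
19 is odd -> 3*19+1 = 58 -> hailstone_steps(58)
58 is even -> hailstone_steps(29)
29 is odd -> 3*29+1 = 88 -> hailstone_steps(88)
88 is even -> hailstone_steps(44)
44 is even -> hailstone_steps(22)
22 is even -> hailstone_steps(11)
11 is odd -> 3*11+1 = 34 -> hailstone_steps(34)
34 is even -> hailstone_steps(17)
17 is odd -> 3*17+1 = 52 -> hailstone_steps(52)
52 is even -> hailstone_steps(26)
26 is even -> hailstone_steps(13)
13 is odd -> 3*13+1 = 40 -> hailstone_steps(40)
40 is even -> hailstone_steps(20)
20 is even -> hailstone_steps(10)
10 is even -> hailstone_steps(5)
5 is odd -> 3*5+1 = 16 -> hailstone_steps(16)
16 is even -> hailstone_steps(8)
8 is even -> hailstone_steps(4)
4 is even -> hailstone_steps(2)
2 is even -> hailstone_steps(1)
Reached 1 after 23 steps
= 23


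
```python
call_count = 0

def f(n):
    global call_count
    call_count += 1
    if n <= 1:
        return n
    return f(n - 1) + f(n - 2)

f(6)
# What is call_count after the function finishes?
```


f(6) calls f(5) and f(4); each non-base call branches into two more.
Let C(k) = total number of calls made by f(k), including the call to f(k) itself.
Base cases: C(0) = 1, C(1) = 1
Recurrence: C(k) = 1 + C(k-1) + C(k-2)
  C(2) = 1 + C(1) + C(0) = 1 + 1 + 1 = 3
  C(3) = 1 + C(2) + C(1) = 1 + 3 + 1 = 5
  C(4) = 1 + C(3) + C(2) = 1 + 5 + 3 = 9
  C(5) = 1 + C(4) + C(3) = 1 + 9 + 5 = 15
  C(6) = 1 + C(5) + C(4) = 1 + 15 + 9 = 25
Total calls = C(6) = 25


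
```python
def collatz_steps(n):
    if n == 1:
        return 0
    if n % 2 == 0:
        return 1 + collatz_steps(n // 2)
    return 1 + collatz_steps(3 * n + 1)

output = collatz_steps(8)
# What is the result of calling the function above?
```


collatz_steps(8)
8 is even -> collatz_steps(4)
4 is even -> collatz_steps(2)
2 is even -> collatz_steps(1)
Reached 1 after 3 steps
= 3


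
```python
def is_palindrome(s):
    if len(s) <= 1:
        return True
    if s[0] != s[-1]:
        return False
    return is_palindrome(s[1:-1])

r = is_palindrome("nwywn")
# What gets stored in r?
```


is_palindrome("nwywn")
"nwywn": s[0]='n' == s[-1]='n' -> is_palindrome("wyw")
"wyw": s[0]='w' == s[-1]='w' -> is_palindrome("y")
"y": len <= 1 -> True
= True


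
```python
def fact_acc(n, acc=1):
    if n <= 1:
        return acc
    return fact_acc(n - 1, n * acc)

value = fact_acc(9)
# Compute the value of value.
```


fact_acc(9, 1)
= fact_acc(8, 9 * 1) = fact_acc(8, 9)
= fact_acc(7, 8 * 9) = fact_acc(7, 72)
= fact_acc(6, 7 * 72) = fact_acc(6, 504)
= fact_acc(5, 6 * 504) = fact_acc(5, 3024)
= fact_acc(4, 5 * 3024) = fact_acc(4, 15120)
= fact_acc(3, 4 * 15120) = fact_acc(3, 60480)
= fact_acc(2, 3 * 60480) = fact_acc(2, 181440)
= fact_acc(1, 2 * 181440) = fact_acc(1, 362880)
n <= 1, return acc = 362880


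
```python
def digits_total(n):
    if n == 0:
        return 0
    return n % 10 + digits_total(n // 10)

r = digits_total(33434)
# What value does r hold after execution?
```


digits_total(33434)
= 4 + digits_total(3343)
= 4 + 3 + digits_total(334)
= 4 + 3 + 4 + digits_total(33)
= 4 + 3 + 4 + 3 + digits_total(3)
= 4 + 3 + 4 + 3 + 3 + digits_total(0)
= 4 + 3 + 4 + 3 + 3 + 0
= 17


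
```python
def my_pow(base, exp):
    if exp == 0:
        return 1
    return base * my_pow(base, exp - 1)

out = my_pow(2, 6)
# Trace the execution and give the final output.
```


my_pow(2, 6)
= 2 * my_pow(2, 5)
= 2 * 2 * my_pow(2, 4)
= 2 * 2 * 2 * my_pow(2, 3)
= 2 * 2 * 2 * 2 * my_pow(2, 2)
= 2 * 2 * 2 * 2 * 2 * my_pow(2, 1)
= 2 * 2 * 2 * 2 * 2 * 2 * my_pow(2, 0)
= 2 * 2 * 2 * 2 * 2 * 2 * 1
= 64


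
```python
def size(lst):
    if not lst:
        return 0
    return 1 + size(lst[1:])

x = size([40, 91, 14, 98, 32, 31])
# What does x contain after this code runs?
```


size([40, 91, 14, 98, 32, 31])
= 1 + size([91, 14, 98, 32, 31])
= 1 + 1 + size([14, 98, 32, 31])
= 1 + 1 + 1 + size([98, 32, 31])
= 1 + 1 + 1 + 1 + size([32, 31])
= 1 + 1 + 1 + 1 + 1 + size([31])
= 1 + 1 + 1 + 1 + 1 + 1 + size([])
= 1 + 1 + 1 + 1 + 1 + 1 + 0
= 6


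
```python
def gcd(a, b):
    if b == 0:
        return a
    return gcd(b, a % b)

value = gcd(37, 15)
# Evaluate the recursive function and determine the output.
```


gcd(37, 15)
= gcd(15, 37 % 15) = gcd(15, 7)
= gcd(7, 15 % 7) = gcd(7, 1)
= gcd(1, 7 % 1) = gcd(1, 0)
b == 0, return a = 1


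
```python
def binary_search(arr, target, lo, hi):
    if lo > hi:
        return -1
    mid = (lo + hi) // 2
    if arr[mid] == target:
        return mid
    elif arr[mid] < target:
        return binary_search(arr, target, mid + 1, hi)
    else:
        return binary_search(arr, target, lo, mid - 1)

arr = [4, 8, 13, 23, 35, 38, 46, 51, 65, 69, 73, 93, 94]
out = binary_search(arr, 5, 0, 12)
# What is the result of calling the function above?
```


binary_search(arr, 5, 0, 12)
lo=0, hi=12, mid=6, arr[mid]=46
46 > 5, search left half
lo=0, hi=5, mid=2, arr[mid]=13
13 > 5, search left half
lo=0, hi=1, mid=0, arr[mid]=4
4 < 5, search right half
lo=1, hi=1, mid=1, arr[mid]=8
8 > 5, search left half
lo > hi, target not found, return -1
= -1


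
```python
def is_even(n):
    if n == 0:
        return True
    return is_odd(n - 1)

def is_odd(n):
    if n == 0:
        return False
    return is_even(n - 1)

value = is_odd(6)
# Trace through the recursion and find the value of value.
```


is_odd(6)
= is_even(5)
= is_odd(4)
= is_even(3)
= is_odd(2)
= is_even(1)
= is_odd(0)
n == 0: return False
= False


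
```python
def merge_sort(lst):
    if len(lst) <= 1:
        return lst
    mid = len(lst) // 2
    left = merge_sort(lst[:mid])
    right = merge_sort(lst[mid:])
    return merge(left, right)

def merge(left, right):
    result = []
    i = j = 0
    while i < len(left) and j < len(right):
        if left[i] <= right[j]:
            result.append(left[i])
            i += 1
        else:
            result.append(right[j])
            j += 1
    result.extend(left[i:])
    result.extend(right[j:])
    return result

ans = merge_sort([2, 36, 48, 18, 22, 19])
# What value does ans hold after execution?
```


merge_sort([2, 36, 48, 18, 22, 19])
Split into [2, 36, 48] and [18, 22, 19]
Left sorted: [2, 36, 48]
Right sorted: [18, 19, 22]
Merge [2, 36, 48] and [18, 19, 22]
= [2, 18, 19, 22, 36, 48]


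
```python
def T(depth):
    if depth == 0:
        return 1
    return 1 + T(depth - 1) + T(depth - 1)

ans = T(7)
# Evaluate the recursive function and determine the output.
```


T(7)
= 1 + T(6) + T(6)
= 1 + 2 * T(6)
T(k) = 2^(k+1) - 1
T(0) = 1
T(1) = 3
T(2) = 7
T(3) = 15
T(4) = 31
T(7) = 2^8 - 1 = 255


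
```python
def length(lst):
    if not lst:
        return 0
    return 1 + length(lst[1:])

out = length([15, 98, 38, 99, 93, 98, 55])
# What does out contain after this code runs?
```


length([15, 98, 38, 99, 93, 98, 55])
= 1 + length([98, 38, 99, 93, 98, 55])
= 1 + 1 + length([38, 99, 93, 98, 55])
= 1 + 1 + 1 + length([99, 93, 98, 55])
= 1 + 1 + 1 + 1 + length([93, 98, 55])
= 1 + 1 + 1 + 1 + 1 + length([98, 55])
= 1 + 1 + 1 + 1 + 1 + 1 + length([55])
= 1 + 1 + 1 + 1 + 1 + 1 + 1 + length([])
= 1 + 1 + 1 + 1 + 1 + 1 + 1 + 0
= 7


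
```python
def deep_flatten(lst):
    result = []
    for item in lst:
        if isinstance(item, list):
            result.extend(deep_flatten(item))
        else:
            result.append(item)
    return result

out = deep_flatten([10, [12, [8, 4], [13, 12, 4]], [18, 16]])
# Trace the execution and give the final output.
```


deep_flatten([10, [12, [8, 4], [13, 12, 4]], [18, 16]])
Processing each element:
  10 is not a list -> append 10
  [12, [8, 4], [13, 12, 4]] is a list -> deep_flatten recursively -> [12, 8, 4, 13, 12, 4]
  [18, 16] is a list -> deep_flatten recursively -> [18, 16]
= [10, 12, 8, 4, 13, 12, 4, 18, 16]


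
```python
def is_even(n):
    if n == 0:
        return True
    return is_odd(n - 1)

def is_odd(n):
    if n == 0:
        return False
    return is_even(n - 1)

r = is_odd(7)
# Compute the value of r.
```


is_odd(7)
= is_even(6)
= is_odd(5)
= is_even(4)
= is_odd(3)
= is_even(2)
= is_odd(1)
= is_even(0)
n == 0: return True
= True


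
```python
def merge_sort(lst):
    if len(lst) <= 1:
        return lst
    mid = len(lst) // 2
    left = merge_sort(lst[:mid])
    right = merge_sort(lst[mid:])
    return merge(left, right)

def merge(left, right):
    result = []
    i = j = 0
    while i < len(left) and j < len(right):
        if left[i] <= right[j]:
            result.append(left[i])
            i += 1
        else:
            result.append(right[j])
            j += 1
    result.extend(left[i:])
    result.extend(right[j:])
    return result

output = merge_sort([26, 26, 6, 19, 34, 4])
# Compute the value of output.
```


merge_sort([26, 26, 6, 19, 34, 4])
Split into [26, 26, 6] and [19, 34, 4]
Left sorted: [6, 26, 26]
Right sorted: [4, 19, 34]
Merge [6, 26, 26] and [4, 19, 34]
= [4, 6, 19, 26, 26, 34]


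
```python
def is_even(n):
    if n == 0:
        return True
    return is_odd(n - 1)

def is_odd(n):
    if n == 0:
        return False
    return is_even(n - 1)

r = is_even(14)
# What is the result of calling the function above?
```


is_even(14)
= is_odd(13)
= is_even(12)
= is_odd(11)
= is_even(10)
= is_odd(9)
= is_even(8)
= is_odd(7)
= is_even(6)
= is_odd(5)
= is_even(4)
= is_odd(3)
= is_even(2)
= is_odd(1)
= is_even(0)
n == 0: return True
= True


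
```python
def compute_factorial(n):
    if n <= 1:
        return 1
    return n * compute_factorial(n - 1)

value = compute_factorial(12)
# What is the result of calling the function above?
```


compute_factorial(12)
= 12 * compute_factorial(11)
= 12 * 11 * compute_factorial(10)
= 12 * 11 * 10 * compute_factorial(9)
= 12 * 11 * 10 * 9 * compute_factorial(8)
= 12 * 11 * 10 * 9 * 8 * compute_factorial(7)
= 12 * 11 * 10 * 9 * 8 * 7 * compute_factorial(6)
= 12 * 11 * 10 * 9 * 8 * 7 * 6 * compute_factorial(5)
= 12 * 11 * 10 * 9 * 8 * 7 * 6 * 5 * compute_factorial(4)
= 12 * 11 * 10 * 9 * 8 * 7 * 6 * 5 * 4 * compute_factorial(3)
= 12 * 11 * 10 * 9 * 8 * 7 * 6 * 5 * 4 * 3 * compute_factorial(2)
= 12 * 11 * 10 * 9 * 8 * 7 * 6 * 5 * 4 * 3 * 2 * compute_factorial(1)
= 12 * 11 * 10 * 9 * 8 * 7 * 6 * 5 * 4 * 3 * 2 * 1
= 479001600


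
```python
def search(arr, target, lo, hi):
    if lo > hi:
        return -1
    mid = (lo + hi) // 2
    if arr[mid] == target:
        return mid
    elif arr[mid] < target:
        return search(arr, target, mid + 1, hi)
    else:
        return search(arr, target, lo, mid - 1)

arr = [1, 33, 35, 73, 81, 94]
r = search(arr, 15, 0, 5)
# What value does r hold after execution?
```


search(arr, 15, 0, 5)
lo=0, hi=5, mid=2, arr[mid]=35
35 > 15, search left half
lo=0, hi=1, mid=0, arr[mid]=1
1 < 15, search right half
lo=1, hi=1, mid=1, arr[mid]=33
33 > 15, search left half
lo > hi, target not found, return -1
= -1


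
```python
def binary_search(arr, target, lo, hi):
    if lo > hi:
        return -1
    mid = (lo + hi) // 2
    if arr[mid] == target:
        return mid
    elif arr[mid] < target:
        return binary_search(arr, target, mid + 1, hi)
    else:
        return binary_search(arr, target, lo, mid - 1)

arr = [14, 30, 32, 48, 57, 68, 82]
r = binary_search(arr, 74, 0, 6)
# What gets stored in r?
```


binary_search(arr, 74, 0, 6)
lo=0, hi=6, mid=3, arr[mid]=48
48 < 74, search right half
lo=4, hi=6, mid=5, arr[mid]=68
68 < 74, search right half
lo=6, hi=6, mid=6, arr[mid]=82
82 > 74, search left half
lo > hi, target not found, return -1
= -1


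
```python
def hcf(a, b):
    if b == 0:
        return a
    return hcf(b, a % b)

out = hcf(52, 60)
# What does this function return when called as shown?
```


hcf(52, 60)
= hcf(60, 52 % 60) = hcf(60, 52)
= hcf(52, 60 % 52) = hcf(52, 8)
= hcf(8, 52 % 8) = hcf(8, 4)
= hcf(4, 8 % 4) = hcf(4, 0)
b == 0, return a = 4


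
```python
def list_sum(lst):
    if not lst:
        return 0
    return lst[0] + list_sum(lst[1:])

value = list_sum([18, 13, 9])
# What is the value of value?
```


list_sum([18, 13, 9])
= 18 + list_sum([13, 9])
= 18 + 13 + list_sum([9])
= 18 + 13 + 9 + list_sum([])
= 18 + 13 + 9 + 0
= 40


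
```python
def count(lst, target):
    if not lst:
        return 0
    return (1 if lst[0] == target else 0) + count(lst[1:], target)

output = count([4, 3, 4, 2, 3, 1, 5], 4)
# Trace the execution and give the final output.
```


count([4, 3, 4, 2, 3, 1, 5], 4)
lst[0]=4 == 4: 1 + count([3, 4, 2, 3, 1, 5], 4)
lst[0]=3 != 4: 0 + count([4, 2, 3, 1, 5], 4)
lst[0]=4 == 4: 1 + count([2, 3, 1, 5], 4)
lst[0]=2 != 4: 0 + count([3, 1, 5], 4)
lst[0]=3 != 4: 0 + count([1, 5], 4)
lst[0]=1 != 4: 0 + count([5], 4)
lst[0]=5 != 4: 0 + count([], 4)
= 2


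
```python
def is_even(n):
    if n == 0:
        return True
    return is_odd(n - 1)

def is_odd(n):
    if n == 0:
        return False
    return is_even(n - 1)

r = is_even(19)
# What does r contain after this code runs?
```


is_even(19)
= is_odd(18)
= is_even(17)
= is_odd(16)
= is_even(15)
= is_odd(14)
= is_even(13)
= is_odd(12)
= is_even(11)
= is_odd(10)
= is_even(9)
= is_odd(8)
= is_even(7)
= is_odd(6)
= is_even(5)
= is_odd(4)
= is_even(3)
= is_odd(2)
= is_even(1)
= is_odd(0)
n == 0: return False
= False


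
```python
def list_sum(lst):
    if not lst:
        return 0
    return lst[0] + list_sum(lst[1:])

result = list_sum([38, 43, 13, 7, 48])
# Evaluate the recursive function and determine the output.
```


list_sum([38, 43, 13, 7, 48])
= 38 + list_sum([43, 13, 7, 48])
= 38 + 43 + list_sum([13, 7, 48])
= 38 + 43 + 13 + list_sum([7, 48])
= 38 + 43 + 13 + 7 + list_sum([48])
= 38 + 43 + 13 + 7 + 48 + list_sum([])
= 38 + 43 + 13 + 7 + 48 + 0
= 149


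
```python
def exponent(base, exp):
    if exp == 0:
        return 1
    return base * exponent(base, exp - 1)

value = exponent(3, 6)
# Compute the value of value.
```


exponent(3, 6)
= 3 * exponent(3, 5)
= 3 * 3 * exponent(3, 4)
= 3 * 3 * 3 * exponent(3, 3)
= 3 * 3 * 3 * 3 * exponent(3, 2)
= 3 * 3 * 3 * 3 * 3 * exponent(3, 1)
= 3 * 3 * 3 * 3 * 3 * 3 * exponent(3, 0)
= 3 * 3 * 3 * 3 * 3 * 3 * 1
= 729


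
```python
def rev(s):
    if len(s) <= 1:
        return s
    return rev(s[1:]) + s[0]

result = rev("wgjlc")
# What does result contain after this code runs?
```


rev("wgjlc")
= rev("gjlc") + "w"
= rev("jlc") + "g" + "w"
= rev("lc") + "j" + "g" + "w"
= rev("c") + "l" + "j" + "g" + "w"
= "c" + "l" + "j" + "g" + "w"
= "cljgw"


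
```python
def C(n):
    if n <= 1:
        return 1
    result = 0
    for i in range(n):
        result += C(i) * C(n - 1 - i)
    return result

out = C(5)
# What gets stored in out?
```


C(5)
= sum of C(i) * C(5-1-i) for i in 0..4
First compute sub-values bottom-up:
  C(0) = 1, C(1) = 1
  C(2) = 1*1 + 1*1 = 2
  C(3) = 1*2 + 1*1 + 2*1 = 5
  C(4) = 1*5 + 1*2 + 2*1 + 5*1 = 14
Now C(5):
  C(0)*C(4) = 1*14 = 14
  C(1)*C(3) = 1*5 = 5
  C(2)*C(2) = 2*2 = 4
  C(3)*C(1) = 5*1 = 5
  C(4)*C(0) = 14*1 = 14
= 14 + 5 + 4 + 5 + 14
= 42


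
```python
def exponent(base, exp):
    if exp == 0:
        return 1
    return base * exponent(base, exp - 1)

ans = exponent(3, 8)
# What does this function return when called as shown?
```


exponent(3, 8)
= 3 * exponent(3, 7)
= 3 * 3 * exponent(3, 6)
= 3 * 3 * 3 * exponent(3, 5)
= 3 * 3 * 3 * 3 * exponent(3, 4)
= 3 * 3 * 3 * 3 * 3 * exponent(3, 3)
= 3 * 3 * 3 * 3 * 3 * 3 * exponent(3, 2)
= 3 * 3 * 3 * 3 * 3 * 3 * 3 * exponent(3, 1)
= 3 * 3 * 3 * 3 * 3 * 3 * 3 * 3 * exponent(3, 0)
= 3 * 3 * 3 * 3 * 3 * 3 * 3 * 3 * 1
= 6561


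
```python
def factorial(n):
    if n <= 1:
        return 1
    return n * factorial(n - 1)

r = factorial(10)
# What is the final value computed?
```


factorial(10)
= 10 * factorial(9)
= 10 * 9 * factorial(8)
= 10 * 9 * 8 * factorial(7)
= 10 * 9 * 8 * 7 * factorial(6)
= 10 * 9 * 8 * 7 * 6 * factorial(5)
= 10 * 9 * 8 * 7 * 6 * 5 * factorial(4)
= 10 * 9 * 8 * 7 * 6 * 5 * 4 * factorial(3)
= 10 * 9 * 8 * 7 * 6 * 5 * 4 * 3 * factorial(2)
= 10 * 9 * 8 * 7 * 6 * 5 * 4 * 3 * 2 * factorial(1)
= 10 * 9 * 8 * 7 * 6 * 5 * 4 * 3 * 2 * 1
= 3628800


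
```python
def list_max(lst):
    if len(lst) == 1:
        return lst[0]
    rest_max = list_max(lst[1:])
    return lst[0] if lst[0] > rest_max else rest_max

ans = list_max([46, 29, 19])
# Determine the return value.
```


list_max([46, 29, 19])
= compare 46 with list_max([29, 19])
= compare 29 with list_max([19])
Base: list_max([19]) = 19
compare 29 with 19: max = 29
compare 46 with 29: max = 46
= 46


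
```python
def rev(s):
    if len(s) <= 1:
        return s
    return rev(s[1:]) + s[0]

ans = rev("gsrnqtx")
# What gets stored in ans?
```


rev("gsrnqtx")
= rev("srnqtx") + "g"
= rev("rnqtx") + "s" + "g"
= rev("nqtx") + "r" + "s" + "g"
= rev("qtx") + "n" + "r" + "s" + "g"
= rev("tx") + "q" + "n" + "r" + "s" + "g"
= rev("x") + "t" + "q" + "n" + "r" + "s" + "g"
= "x" + "t" + "q" + "n" + "r" + "s" + "g"
= "xtqnrsg"


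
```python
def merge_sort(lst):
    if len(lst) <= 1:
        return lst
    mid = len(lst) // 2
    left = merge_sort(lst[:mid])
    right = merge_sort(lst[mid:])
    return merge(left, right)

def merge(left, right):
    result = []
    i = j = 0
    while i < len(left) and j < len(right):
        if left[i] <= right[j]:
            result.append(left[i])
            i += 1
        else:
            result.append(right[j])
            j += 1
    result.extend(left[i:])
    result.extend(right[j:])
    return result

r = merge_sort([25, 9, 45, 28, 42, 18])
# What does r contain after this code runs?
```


merge_sort([25, 9, 45, 28, 42, 18])
Split into [25, 9, 45] and [28, 42, 18]
Left sorted: [9, 25, 45]
Right sorted: [18, 28, 42]
Merge [9, 25, 45] and [18, 28, 42]
= [9, 18, 25, 28, 42, 45]


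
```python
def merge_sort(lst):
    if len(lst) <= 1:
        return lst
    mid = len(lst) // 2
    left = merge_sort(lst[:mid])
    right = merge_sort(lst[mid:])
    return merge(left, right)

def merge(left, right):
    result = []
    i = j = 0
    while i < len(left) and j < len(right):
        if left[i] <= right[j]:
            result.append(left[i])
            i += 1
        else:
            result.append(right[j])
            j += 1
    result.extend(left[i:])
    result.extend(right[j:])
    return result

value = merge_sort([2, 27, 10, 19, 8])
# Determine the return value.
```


merge_sort([2, 27, 10, 19, 8])
Split into [2, 27] and [10, 19, 8]
Left sorted: [2, 27]
Right sorted: [8, 10, 19]
Merge [2, 27] and [8, 10, 19]
= [2, 8, 10, 19, 27]


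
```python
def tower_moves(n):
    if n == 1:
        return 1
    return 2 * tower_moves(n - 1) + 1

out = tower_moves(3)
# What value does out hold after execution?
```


tower_moves(3)
= 2 * tower_moves(2) + 1
= 2 * (2 * tower_moves(1) + 1) + 1
Now compute bottom-up:
tower_moves(1) = 1
tower_moves(2) = 2 * 1 + 1 = 3
tower_moves(3) = 2 * 3 + 1 = 7
= 7


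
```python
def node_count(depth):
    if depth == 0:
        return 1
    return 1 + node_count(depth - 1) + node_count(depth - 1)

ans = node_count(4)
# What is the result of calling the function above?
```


node_count(4)
= 1 + node_count(3) + node_count(3)
= 1 + 2 * node_count(3)
node_count(k) = 2^(k+1) - 1
node_count(0) = 1
node_count(1) = 3
node_count(2) = 7
node_count(3) = 15
node_count(4) = 31
node_count(4) = 2^5 - 1 = 31


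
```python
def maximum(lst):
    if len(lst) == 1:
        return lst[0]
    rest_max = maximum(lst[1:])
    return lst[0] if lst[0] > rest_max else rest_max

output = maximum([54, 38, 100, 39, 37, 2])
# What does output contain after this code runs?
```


maximum([54, 38, 100, 39, 37, 2])
= compare 54 with maximum([38, 100, 39, 37, 2])
= compare 38 with maximum([100, 39, 37, 2])
= compare 100 with maximum([39, 37, 2])
= compare 39 with maximum([37, 2])
= compare 37 with maximum([2])
Base: maximum([2]) = 2
compare 37 with 2: max = 37
compare 39 with 37: max = 39
compare 100 with 39: max = 100
compare 38 with 100: max = 100
compare 54 with 100: max = 100
= 100


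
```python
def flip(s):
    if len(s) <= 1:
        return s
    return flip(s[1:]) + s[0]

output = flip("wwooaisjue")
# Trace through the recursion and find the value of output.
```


flip("wwooaisjue")
= flip("wooaisjue") + "w"
= flip("ooaisjue") + "w" + "w"
= flip("oaisjue") + "o" + "w" + "w"
= flip("aisjue") + "o" + "o" + "w" + "w"
= flip("isjue") + "a" + "o" + "o" + "w" + "w"
= flip("sjue") + "i" + "a" + "o" + "o" + "w" + "w"
= flip("jue") + "s" + "i" + "a" + "o" + "o" + "w" + "w"
= flip("ue") + "j" + "s" + "i" + "a" + "o" + "o" + "w" + "w"
= flip("e") + "u" + "j" + "s" + "i" + "a" + "o" + "o" + "w" + "w"
= "e" + "u" + "j" + "s" + "i" + "a" + "o" + "o" + "w" + "w"
= "eujsiaooww"


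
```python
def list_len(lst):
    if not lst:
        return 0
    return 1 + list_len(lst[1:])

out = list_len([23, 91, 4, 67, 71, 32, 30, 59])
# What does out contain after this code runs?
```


list_len([23, 91, 4, 67, 71, 32, 30, 59])
= 1 + list_len([91, 4, 67, 71, 32, 30, 59])
= 1 + 1 + list_len([4, 67, 71, 32, 30, 59])
= 1 + 1 + 1 + list_len([67, 71, 32, 30, 59])
= 1 + 1 + 1 + 1 + list_len([71, 32, 30, 59])
= 1 + 1 + 1 + 1 + 1 + list_len([32, 30, 59])
= 1 + 1 + 1 + 1 + 1 + 1 + list_len([30, 59])
= 1 + 1 + 1 + 1 + 1 + 1 + 1 + list_len([59])
= 1 + 1 + 1 + 1 + 1 + 1 + 1 + 1 + list_len([])
= 1 + 1 + 1 + 1 + 1 + 1 + 1 + 1 + 0
= 8


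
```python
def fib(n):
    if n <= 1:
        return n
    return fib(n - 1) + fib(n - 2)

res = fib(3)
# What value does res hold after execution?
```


fib(3)
= fib(2) + fib(1)
Computing bottom-up: fib(0)=0, fib(1)=1, fib(2)=1, fib(3)=2
= 2


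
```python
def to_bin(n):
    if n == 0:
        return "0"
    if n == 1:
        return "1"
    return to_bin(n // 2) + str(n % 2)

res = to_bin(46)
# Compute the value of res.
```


to_bin(46)
= to_bin(23) + "0"
= to_bin(11) + "1" + "0"
= to_bin(5) + "1" + "1" + "0"
= to_bin(2) + "1" + "1" + "1" + "0"
= to_bin(1) + "0" + "1" + "1" + "1" + "0"
= "1" + "0" + "1" + "1" + "1" + "0"
= "101110"


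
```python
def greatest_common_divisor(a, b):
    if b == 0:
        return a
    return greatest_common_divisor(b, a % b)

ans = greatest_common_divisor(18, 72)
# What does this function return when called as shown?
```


greatest_common_divisor(18, 72)
= greatest_common_divisor(72, 18 % 72) = greatest_common_divisor(72, 18)
= greatest_common_divisor(18, 72 % 18) = greatest_common_divisor(18, 0)
b == 0, return a = 18


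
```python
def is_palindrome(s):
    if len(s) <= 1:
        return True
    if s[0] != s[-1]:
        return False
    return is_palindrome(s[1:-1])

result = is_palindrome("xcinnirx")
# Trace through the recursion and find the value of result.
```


is_palindrome("xcinnirx")
"xcinnirx": s[0]='x' == s[-1]='x' -> is_palindrome("cinnir")
"cinnir": s[0]='c' != s[-1]='r' -> False
= False


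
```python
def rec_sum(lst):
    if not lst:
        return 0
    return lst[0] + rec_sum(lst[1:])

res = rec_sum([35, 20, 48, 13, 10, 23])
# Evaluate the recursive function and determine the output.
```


rec_sum([35, 20, 48, 13, 10, 23])
= 35 + rec_sum([20, 48, 13, 10, 23])
= 35 + 20 + rec_sum([48, 13, 10, 23])
= 35 + 20 + 48 + rec_sum([13, 10, 23])
= 35 + 20 + 48 + 13 + rec_sum([10, 23])
= 35 + 20 + 48 + 13 + 10 + rec_sum([23])
= 35 + 20 + 48 + 13 + 10 + 23 + rec_sum([])
= 35 + 20 + 48 + 13 + 10 + 23 + 0
= 149


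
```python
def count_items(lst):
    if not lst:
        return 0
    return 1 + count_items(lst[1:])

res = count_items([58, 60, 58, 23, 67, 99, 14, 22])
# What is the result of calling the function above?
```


count_items([58, 60, 58, 23, 67, 99, 14, 22])
= 1 + count_items([60, 58, 23, 67, 99, 14, 22])
= 1 + 1 + count_items([58, 23, 67, 99, 14, 22])
= 1 + 1 + 1 + count_items([23, 67, 99, 14, 22])
= 1 + 1 + 1 + 1 + count_items([67, 99, 14, 22])
= 1 + 1 + 1 + 1 + 1 + count_items([99, 14, 22])
= 1 + 1 + 1 + 1 + 1 + 1 + count_items([14, 22])
= 1 + 1 + 1 + 1 + 1 + 1 + 1 + count_items([22])
= 1 + 1 + 1 + 1 + 1 + 1 + 1 + 1 + count_items([])
= 1 + 1 + 1 + 1 + 1 + 1 + 1 + 1 + 0
= 8


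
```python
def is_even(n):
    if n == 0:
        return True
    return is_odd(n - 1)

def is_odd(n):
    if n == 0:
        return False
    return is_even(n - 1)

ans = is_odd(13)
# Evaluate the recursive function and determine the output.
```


is_odd(13)
= is_even(12)
= is_odd(11)
= is_even(10)
= is_odd(9)
= is_even(8)
= is_odd(7)
= is_even(6)
= is_odd(5)
= is_even(4)
= is_odd(3)
= is_even(2)
= is_odd(1)
= is_even(0)
n == 0: return True
= True


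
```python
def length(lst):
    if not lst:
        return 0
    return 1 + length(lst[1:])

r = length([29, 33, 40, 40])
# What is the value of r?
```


length([29, 33, 40, 40])
= 1 + length([33, 40, 40])
= 1 + 1 + length([40, 40])
= 1 + 1 + 1 + length([40])
= 1 + 1 + 1 + 1 + length([])
= 1 + 1 + 1 + 1 + 0
= 4


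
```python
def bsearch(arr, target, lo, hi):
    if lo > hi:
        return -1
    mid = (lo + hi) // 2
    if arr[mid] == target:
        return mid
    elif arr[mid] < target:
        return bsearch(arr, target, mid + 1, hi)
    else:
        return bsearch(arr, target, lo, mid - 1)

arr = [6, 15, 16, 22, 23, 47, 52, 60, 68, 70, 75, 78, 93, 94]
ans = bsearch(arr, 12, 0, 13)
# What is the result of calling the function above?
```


bsearch(arr, 12, 0, 13)
lo=0, hi=13, mid=6, arr[mid]=52
52 > 12, search left half
lo=0, hi=5, mid=2, arr[mid]=16
16 > 12, search left half
lo=0, hi=1, mid=0, arr[mid]=6
6 < 12, search right half
lo=1, hi=1, mid=1, arr[mid]=15
15 > 12, search left half
lo > hi, target not found, return -1
= -1


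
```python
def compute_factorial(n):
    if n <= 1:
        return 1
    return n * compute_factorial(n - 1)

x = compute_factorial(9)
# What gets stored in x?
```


compute_factorial(9)
= 9 * compute_factorial(8)
= 9 * 8 * compute_factorial(7)
= 9 * 8 * 7 * compute_factorial(6)
= 9 * 8 * 7 * 6 * compute_factorial(5)
= 9 * 8 * 7 * 6 * 5 * compute_factorial(4)
= 9 * 8 * 7 * 6 * 5 * 4 * compute_factorial(3)
= 9 * 8 * 7 * 6 * 5 * 4 * 3 * compute_factorial(2)
= 9 * 8 * 7 * 6 * 5 * 4 * 3 * 2 * compute_factorial(1)
= 9 * 8 * 7 * 6 * 5 * 4 * 3 * 2 * 1
= 362880


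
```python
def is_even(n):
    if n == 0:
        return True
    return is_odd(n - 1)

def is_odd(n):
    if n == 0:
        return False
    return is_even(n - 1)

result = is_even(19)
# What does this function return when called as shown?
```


is_even(19)
= is_odd(18)
= is_even(17)
= is_odd(16)
= is_even(15)
= is_odd(14)
= is_even(13)
= is_odd(12)
= is_even(11)
= is_odd(10)
= is_even(9)
= is_odd(8)
= is_even(7)
= is_odd(6)
= is_even(5)
= is_odd(4)
= is_even(3)
= is_odd(2)
= is_even(1)
= is_odd(0)
n == 0: return False
= False


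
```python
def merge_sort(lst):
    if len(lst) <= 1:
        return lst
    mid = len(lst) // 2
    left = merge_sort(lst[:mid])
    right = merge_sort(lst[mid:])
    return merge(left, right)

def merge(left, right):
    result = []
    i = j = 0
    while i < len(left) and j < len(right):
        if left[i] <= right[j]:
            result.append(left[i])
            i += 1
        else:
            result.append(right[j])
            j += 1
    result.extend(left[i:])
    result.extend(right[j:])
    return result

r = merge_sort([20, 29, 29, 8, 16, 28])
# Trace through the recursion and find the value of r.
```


merge_sort([20, 29, 29, 8, 16, 28])
Split into [20, 29, 29] and [8, 16, 28]
Left sorted: [20, 29, 29]
Right sorted: [8, 16, 28]
Merge [20, 29, 29] and [8, 16, 28]
= [8, 16, 20, 28, 29, 29]


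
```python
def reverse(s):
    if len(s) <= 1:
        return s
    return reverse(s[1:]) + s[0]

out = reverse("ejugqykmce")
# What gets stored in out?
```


reverse("ejugqykmce")
= reverse("jugqykmce") + "e"
= reverse("ugqykmce") + "j" + "e"
= reverse("gqykmce") + "u" + "j" + "e"
= reverse("qykmce") + "g" + "u" + "j" + "e"
= reverse("ykmce") + "q" + "g" + "u" + "j" + "e"
= reverse("kmce") + "y" + "q" + "g" + "u" + "j" + "e"
= reverse("mce") + "k" + "y" + "q" + "g" + "u" + "j" + "e"
= reverse("ce") + "m" + "k" + "y" + "q" + "g" + "u" + "j" + "e"
= reverse("e") + "c" + "m" + "k" + "y" + "q" + "g" + "u" + "j" + "e"
= "e" + "c" + "m" + "k" + "y" + "q" + "g" + "u" + "j" + "e"
= "ecmkyqguje"


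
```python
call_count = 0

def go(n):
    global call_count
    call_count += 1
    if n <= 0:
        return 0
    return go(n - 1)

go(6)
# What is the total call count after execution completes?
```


go(6) calls go(5) calls ... calls go(0)
Total calls: 6 + 1 (for base case) = 7


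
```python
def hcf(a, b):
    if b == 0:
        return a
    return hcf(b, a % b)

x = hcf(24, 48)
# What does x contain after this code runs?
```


hcf(24, 48)
= hcf(48, 24 % 48) = hcf(48, 24)
= hcf(24, 48 % 24) = hcf(24, 0)
b == 0, return a = 24


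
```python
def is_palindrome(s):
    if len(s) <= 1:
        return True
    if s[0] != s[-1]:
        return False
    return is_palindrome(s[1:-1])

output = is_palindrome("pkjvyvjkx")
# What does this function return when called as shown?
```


is_palindrome("pkjvyvjkx")
"pkjvyvjkx": s[0]='p' != s[-1]='x' -> False
= False


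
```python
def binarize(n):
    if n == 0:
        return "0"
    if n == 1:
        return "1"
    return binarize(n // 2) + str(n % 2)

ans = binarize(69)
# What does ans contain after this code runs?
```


binarize(69)
= binarize(34) + "1"
= binarize(17) + "0" + "1"
= binarize(8) + "1" + "0" + "1"
= binarize(4) + "0" + "1" + "0" + "1"
= binarize(2) + "0" + "0" + "1" + "0" + "1"
= binarize(1) + "0" + "0" + "0" + "1" + "0" + "1"
= "1" + "0" + "0" + "0" + "1" + "0" + "1"
= "1000101"


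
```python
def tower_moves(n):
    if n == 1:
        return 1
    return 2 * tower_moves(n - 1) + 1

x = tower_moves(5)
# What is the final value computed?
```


tower_moves(5)
= 2 * tower_moves(4) + 1
= 2 * (2 * tower_moves(3) + 1) + 1
= 2 * (2 * (2 * tower_moves(2) + 1) + 1) + 1
= 2 * (2 * (2 * (2 * tower_moves(1) + 1) + 1) + 1) + 1
Now compute bottom-up:
tower_moves(1) = 1
tower_moves(2) = 2 * 1 + 1 = 3
tower_moves(3) = 2 * 3 + 1 = 7
tower_moves(4) = 2 * 7 + 1 = 15
tower_moves(5) = 2 * 15 + 1 = 31
= 31


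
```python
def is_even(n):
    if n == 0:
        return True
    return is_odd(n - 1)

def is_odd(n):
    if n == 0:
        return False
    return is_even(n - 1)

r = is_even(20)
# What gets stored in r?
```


is_even(20)
= is_odd(19)
= is_even(18)
= is_odd(17)
= is_even(16)
= is_odd(15)
= is_even(14)
= is_odd(13)
= is_even(12)
= is_odd(11)
= is_even(10)
= is_odd(9)
= is_even(8)
= is_odd(7)
= is_even(6)
= is_odd(5)
= is_even(4)
= is_odd(3)
= is_even(2)
= is_odd(1)
= is_even(0)
n == 0: return True
= True


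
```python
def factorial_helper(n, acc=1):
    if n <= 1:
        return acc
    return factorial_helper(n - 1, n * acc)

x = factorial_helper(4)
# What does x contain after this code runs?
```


factorial_helper(4, 1)
= factorial_helper(3, 4 * 1) = factorial_helper(3, 4)
= factorial_helper(2, 3 * 4) = factorial_helper(2, 12)
= factorial_helper(1, 2 * 12) = factorial_helper(1, 24)
n <= 1, return acc = 24


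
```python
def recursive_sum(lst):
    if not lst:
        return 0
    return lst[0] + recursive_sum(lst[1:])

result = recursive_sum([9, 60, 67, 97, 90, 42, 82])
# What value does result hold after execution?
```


recursive_sum([9, 60, 67, 97, 90, 42, 82])
= 9 + recursive_sum([60, 67, 97, 90, 42, 82])
= 9 + 60 + recursive_sum([67, 97, 90, 42, 82])
= 9 + 60 + 67 + recursive_sum([97, 90, 42, 82])
= 9 + 60 + 67 + 97 + recursive_sum([90, 42, 82])
= 9 + 60 + 67 + 97 + 90 + recursive_sum([42, 82])
= 9 + 60 + 67 + 97 + 90 + 42 + recursive_sum([82])
= 9 + 60 + 67 + 97 + 90 + 42 + 82 + recursive_sum([])
= 9 + 60 + 67 + 97 + 90 + 42 + 82 + 0
= 447


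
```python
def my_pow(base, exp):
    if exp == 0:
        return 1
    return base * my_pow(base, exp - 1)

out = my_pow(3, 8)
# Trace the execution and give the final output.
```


my_pow(3, 8)
= 3 * my_pow(3, 7)
= 3 * 3 * my_pow(3, 6)
= 3 * 3 * 3 * my_pow(3, 5)
= 3 * 3 * 3 * 3 * my_pow(3, 4)
= 3 * 3 * 3 * 3 * 3 * my_pow(3, 3)
= 3 * 3 * 3 * 3 * 3 * 3 * my_pow(3, 2)
= 3 * 3 * 3 * 3 * 3 * 3 * 3 * my_pow(3, 1)
= 3 * 3 * 3 * 3 * 3 * 3 * 3 * 3 * my_pow(3, 0)
= 3 * 3 * 3 * 3 * 3 * 3 * 3 * 3 * 1
= 6561


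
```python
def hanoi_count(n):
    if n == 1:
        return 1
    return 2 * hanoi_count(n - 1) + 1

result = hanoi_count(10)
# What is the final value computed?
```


hanoi_count(10)
= 2 * hanoi_count(9) + 1
= 2 * (2 * hanoi_count(8) + 1) + 1
= 2 * (2 * (2 * hanoi_count(7) + 1) + 1) + 1
= 2 * (2 * (2 * (2 * hanoi_count(6) + 1) + 1) + 1) + 1
= 2 * (2 * (2 * (2 * (2 * hanoi_count(5) + 1) + 1) + 1) + 1) + 1
= 2 * (2 * (2 * (2 * (2 * (2 * hanoi_count(4) + 1) + 1) + 1) + 1) + 1) + 1
= 2 * (2 * (2 * (2 * (2 * (2 * (2 * hanoi_count(3) + 1) + 1) + 1) + 1) + 1) + 1) + 1
= 2 * (2 * (2 * (2 * (2 * (2 * (2 * (2 * hanoi_count(2) + 1) + 1) + 1) + 1) + 1) + 1) + 1) + 1
= 2 * (2 * (2 * (2 * (2 * (2 * (2 * (2 * (2 * hanoi_count(1) + 1) + 1) + 1) + 1) + 1) + 1) + 1) + 1) + 1
Now compute bottom-up:
hanoi_count(1) = 1
hanoi_count(2) = 2 * 1 + 1 = 3
hanoi_count(3) = 2 * 3 + 1 = 7
hanoi_count(4) = 2 * 7 + 1 = 15
hanoi_count(5) = 2 * 15 + 1 = 31
hanoi_count(6) = 2 * 31 + 1 = 63
hanoi_count(7) = 2 * 63 + 1 = 127
hanoi_count(8) = 2 * 127 + 1 = 255
hanoi_count(9) = 2 * 255 + 1 = 511
hanoi_count(10) = 2 * 511 + 1 = 1023
= 1023


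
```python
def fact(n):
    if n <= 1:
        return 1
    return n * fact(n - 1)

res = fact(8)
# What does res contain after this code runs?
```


fact(8)
= 8 * fact(7)
= 8 * 7 * fact(6)
= 8 * 7 * 6 * fact(5)
= 8 * 7 * 6 * 5 * fact(4)
= 8 * 7 * 6 * 5 * 4 * fact(3)
= 8 * 7 * 6 * 5 * 4 * 3 * fact(2)
= 8 * 7 * 6 * 5 * 4 * 3 * 2 * fact(1)
= 8 * 7 * 6 * 5 * 4 * 3 * 2 * 1
= 40320


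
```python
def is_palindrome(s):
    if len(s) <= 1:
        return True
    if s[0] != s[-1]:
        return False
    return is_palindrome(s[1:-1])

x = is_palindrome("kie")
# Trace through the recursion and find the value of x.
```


is_palindrome("kie")
"kie": s[0]='k' != s[-1]='e' -> False
= False


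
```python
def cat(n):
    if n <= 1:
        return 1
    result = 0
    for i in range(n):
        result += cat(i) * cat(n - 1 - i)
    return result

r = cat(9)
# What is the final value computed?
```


cat(9)
= sum of cat(i) * cat(9-1-i) for i in 0..8
First compute sub-values bottom-up:
  cat(0) = 1, cat(1) = 1
  cat(2) = 1*1 + 1*1 = 2
  cat(3) = 1*2 + 1*1 + 2*1 = 5
  cat(4) = 1*5 + 1*2 + 2*1 + 5*1 = 14
  cat(5) = 1*14 + 1*5 + 2*2 + 5*1 + 14*1 = 42
  cat(6) = 1*42 + 1*14 + 2*5 + 5*2 + 14*1 + 42*1 = 132
  cat(7) = 1*132 + 1*42 + 2*14 + 5*5 + 14*2 + 42*1 + 132*1 = 429
  cat(8) = 1*429 + 1*132 + 2*42 + 5*14 + 14*5 + 42*2 + 132*1 + 429*1 = 1430
Now cat(9):
  cat(0)*cat(8) = 1*1430 = 1430
  cat(1)*cat(7) = 1*429 = 429
  cat(2)*cat(6) = 2*132 = 264
  cat(3)*cat(5) = 5*42 = 210
  cat(4)*cat(4) = 14*14 = 196
  cat(5)*cat(3) = 42*5 = 210
  cat(6)*cat(2) = 132*2 = 264
  cat(7)*cat(1) = 429*1 = 429
  cat(8)*cat(0) = 1430*1 = 1430
= 1430 + 429 + 264 + 210 + 196 + 210 + 264 + 429 + 1430
= 4862


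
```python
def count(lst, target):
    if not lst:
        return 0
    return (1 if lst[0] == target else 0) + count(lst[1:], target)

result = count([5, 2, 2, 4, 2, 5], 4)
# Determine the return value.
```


count([5, 2, 2, 4, 2, 5], 4)
lst[0]=5 != 4: 0 + count([2, 2, 4, 2, 5], 4)
lst[0]=2 != 4: 0 + count([2, 4, 2, 5], 4)
lst[0]=2 != 4: 0 + count([4, 2, 5], 4)
lst[0]=4 == 4: 1 + count([2, 5], 4)
lst[0]=2 != 4: 0 + count([5], 4)
lst[0]=5 != 4: 0 + count([], 4)
= 1


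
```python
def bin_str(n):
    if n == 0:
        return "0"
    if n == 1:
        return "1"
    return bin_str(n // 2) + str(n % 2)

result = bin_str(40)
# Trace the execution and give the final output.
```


bin_str(40)
= bin_str(20) + "0"
= bin_str(10) + "0" + "0"
= bin_str(5) + "0" + "0" + "0"
= bin_str(2) + "1" + "0" + "0" + "0"
= bin_str(1) + "0" + "1" + "0" + "0" + "0"
= "1" + "0" + "1" + "0" + "0" + "0"
= "101000"


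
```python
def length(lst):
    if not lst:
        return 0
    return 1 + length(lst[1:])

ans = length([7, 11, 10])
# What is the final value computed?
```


length([7, 11, 10])
= 1 + length([11, 10])
= 1 + 1 + length([10])
= 1 + 1 + 1 + length([])
= 1 + 1 + 1 + 0
= 3


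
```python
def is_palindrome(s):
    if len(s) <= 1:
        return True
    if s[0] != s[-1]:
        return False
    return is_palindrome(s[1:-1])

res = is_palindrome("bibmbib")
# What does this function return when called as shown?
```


is_palindrome("bibmbib")
"bibmbib": s[0]='b' == s[-1]='b' -> is_palindrome("ibmbi")
"ibmbi": s[0]='i' == s[-1]='i' -> is_palindrome("bmb")
"bmb": s[0]='b' == s[-1]='b' -> is_palindrome("m")
"m": len <= 1 -> True
= True


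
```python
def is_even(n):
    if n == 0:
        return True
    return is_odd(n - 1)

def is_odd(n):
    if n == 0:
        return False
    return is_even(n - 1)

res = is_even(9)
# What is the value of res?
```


is_even(9)
= is_odd(8)
= is_even(7)
= is_odd(6)
= is_even(5)
= is_odd(4)
= is_even(3)
= is_odd(2)
= is_even(1)
= is_odd(0)
n == 0: return False
= False


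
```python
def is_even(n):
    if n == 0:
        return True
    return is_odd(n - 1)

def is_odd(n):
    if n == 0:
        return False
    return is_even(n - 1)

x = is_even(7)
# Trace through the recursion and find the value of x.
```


is_even(7)
= is_odd(6)
= is_even(5)
= is_odd(4)
= is_even(3)
= is_odd(2)
= is_even(1)
= is_odd(0)
n == 0: return False
= False


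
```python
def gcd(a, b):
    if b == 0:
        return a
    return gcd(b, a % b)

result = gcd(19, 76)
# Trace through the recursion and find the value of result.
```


gcd(19, 76)
= gcd(76, 19 % 76) = gcd(76, 19)
= gcd(19, 76 % 19) = gcd(19, 0)
b == 0, return a = 19


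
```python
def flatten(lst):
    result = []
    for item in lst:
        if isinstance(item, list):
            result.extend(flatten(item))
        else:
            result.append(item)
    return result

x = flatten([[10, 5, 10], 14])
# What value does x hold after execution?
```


flatten([[10, 5, 10], 14])
Processing each element:
  [10, 5, 10] is a list -> flatten recursively -> [10, 5, 10]
  14 is not a list -> append 14
= [10, 5, 10, 14]


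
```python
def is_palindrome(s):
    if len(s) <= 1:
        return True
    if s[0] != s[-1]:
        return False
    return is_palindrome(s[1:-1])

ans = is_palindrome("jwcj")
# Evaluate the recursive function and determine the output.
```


is_palindrome("jwcj")
"jwcj": s[0]='j' == s[-1]='j' -> is_palindrome("wc")
"wc": s[0]='w' != s[-1]='c' -> False
= False
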